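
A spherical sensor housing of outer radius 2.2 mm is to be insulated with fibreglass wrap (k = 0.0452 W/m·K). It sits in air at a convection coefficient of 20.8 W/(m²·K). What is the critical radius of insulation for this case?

r_cr ≈ 4.35 mm

For a sphere r_cr = 2k/h = 2×0.0452/20.8
r_cr = 4.35 mm; since the bare radius (2.2 mm) is below r_cr, adding a thin layer of insulation will *increase* heat loss.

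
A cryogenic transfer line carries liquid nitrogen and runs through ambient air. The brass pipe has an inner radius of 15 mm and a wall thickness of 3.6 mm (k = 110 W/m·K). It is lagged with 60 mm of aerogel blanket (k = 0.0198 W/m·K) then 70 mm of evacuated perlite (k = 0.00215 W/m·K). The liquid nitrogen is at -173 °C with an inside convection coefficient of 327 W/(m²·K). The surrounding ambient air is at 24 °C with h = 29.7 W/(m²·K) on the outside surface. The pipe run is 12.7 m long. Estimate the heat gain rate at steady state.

Q ≈ 42.5 W

Cylindrical conduction, so R = ln(r₂/r₁)/(2πkL) per layer, in series:
R_inner film = 1/(h_i·2πr₁L) = 1/(327×2π×0.015×12.7) = 0.002555 K/W
R_brass pipe wall = ln(18.6/15)/(2π×110×12.7) = 2.451×10^-5 K/W
R_aerogel blanket = ln(78.6/18.6)/(2π×0.0198×12.7) = 0.9122 K/W
R_evacuated perlite = ln(148.6/78.6)/(2π×0.00215×12.7) = 3.712 K/W
R_outer film = 1/(h_o·2πr_oL) = 1/(29.7×2π×0.1486×12.7) = 0.002839 K/W
R_total = 4.63 K/W
Q = ΔT/R_total = 197/4.63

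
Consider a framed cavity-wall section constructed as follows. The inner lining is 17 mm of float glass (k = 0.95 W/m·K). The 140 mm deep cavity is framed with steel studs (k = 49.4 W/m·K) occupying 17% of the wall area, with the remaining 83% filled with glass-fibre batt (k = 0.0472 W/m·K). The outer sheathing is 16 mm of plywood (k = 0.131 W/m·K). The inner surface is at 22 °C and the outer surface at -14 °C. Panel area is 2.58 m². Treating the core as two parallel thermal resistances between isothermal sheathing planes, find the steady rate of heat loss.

Sheathing layers in series; stud and cavity paths in parallel between them.
R_inner = 0.017/(0.95×2.58) = 0.006936 K/W
R_stud  = 0.14/(49.4×0.17×2.58) = 0.006461 K/W
R_cav   = 0.14/(0.0472×0.83×2.58) = 1.385 K/W
1/R_core = 1/R_stud + 1/R_cav → R_core = 0.006431 K/W
R_outer = 0.016/(0.131×2.58) = 0.04734 K/W
R_total = 0.06071 K/W
Q = ΔT/R_total = 36/0.06071

Q ≈ 593 W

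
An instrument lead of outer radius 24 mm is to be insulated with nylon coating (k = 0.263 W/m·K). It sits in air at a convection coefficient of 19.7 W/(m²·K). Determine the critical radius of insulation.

r_cr ≈ 13.4 mm

For a cylinder r_cr = k/h = 0.263/19.7
r_cr = 13.4 mm; since the bare radius (24 mm) is above r_cr, any added insulation will reduce heat loss.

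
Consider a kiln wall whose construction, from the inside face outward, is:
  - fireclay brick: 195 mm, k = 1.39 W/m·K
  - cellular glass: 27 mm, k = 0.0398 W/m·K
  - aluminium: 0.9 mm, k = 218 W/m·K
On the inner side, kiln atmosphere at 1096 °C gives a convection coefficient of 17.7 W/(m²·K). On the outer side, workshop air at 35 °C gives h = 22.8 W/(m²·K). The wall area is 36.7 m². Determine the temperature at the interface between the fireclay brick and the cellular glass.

T ≈ 869 °C

Treating each layer as a thermal resistance in series:
R_inner film = 1/(h_i·A) = 1/(17.7×36.7) = 0.001539 K/W
R_fireclay brick = L/(kA) = 0.195/(1.39×36.7) = 0.003823 K/W
R_cellular glass = L/(kA) = 0.027/(0.0398×36.7) = 0.01848 K/W
R_aluminium = L/(kA) = 0.0009/(218×36.7) = 1.125×10^-7 K/W
R_outer film = 1/(h_o·A) = 1/(22.8×36.7) = 0.001195 K/W
R_total = 0.02504 K/W;  Q = ΔT/R_total = 1061/0.02504 = 42370 W
T_interface = T_inner − Q·ΣR(inner→interface) = 1096 − 42400×0.005362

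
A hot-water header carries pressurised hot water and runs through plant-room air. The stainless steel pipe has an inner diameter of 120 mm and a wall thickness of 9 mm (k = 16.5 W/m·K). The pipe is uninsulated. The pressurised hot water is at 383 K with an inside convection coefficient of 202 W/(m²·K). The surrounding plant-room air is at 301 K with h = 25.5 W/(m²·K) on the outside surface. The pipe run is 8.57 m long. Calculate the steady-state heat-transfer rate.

Q ≈ 6700 W

Treating each annulus and film as a series resistance:
R_inner film = 1/(h_i·2πr₁L) = 1/(202×2π×0.06×8.57) = 0.001532 K/W
R_stainless steel pipe wall = ln(69/60)/(2π×16.5×8.57) = 1.573×10^-4 K/W
R_outer film = 1/(h_o·2πr_oL) = 1/(25.5×2π×0.069×8.57) = 0.01055 K/W
R_total = 0.01224 K/W
Q = ΔT/R_total = 82/0.01224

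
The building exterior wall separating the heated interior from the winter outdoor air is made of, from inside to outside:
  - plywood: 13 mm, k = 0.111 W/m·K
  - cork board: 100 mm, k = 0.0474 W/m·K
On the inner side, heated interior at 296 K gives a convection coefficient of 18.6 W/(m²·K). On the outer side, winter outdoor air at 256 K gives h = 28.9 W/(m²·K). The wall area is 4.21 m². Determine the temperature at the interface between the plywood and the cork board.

Model the wall as resistances in series:
R_inner film = 1/(h_i·A) = 1/(18.6×4.21) = 0.01277 K/W
R_plywood = L/(kA) = 0.013/(0.111×4.21) = 0.02782 K/W
R_cork board = L/(kA) = 0.1/(0.0474×4.21) = 0.5011 K/W
R_outer film = 1/(h_o·A) = 1/(28.9×4.21) = 0.008219 K/W
R_total = 0.5499 K/W;  Q = ΔT/R_total = 40/0.5499 = 72.74 W
T_interface = T_inner − Q·ΣR(inner→interface) = 296 − 72.7×0.04059

T ≈ 293 K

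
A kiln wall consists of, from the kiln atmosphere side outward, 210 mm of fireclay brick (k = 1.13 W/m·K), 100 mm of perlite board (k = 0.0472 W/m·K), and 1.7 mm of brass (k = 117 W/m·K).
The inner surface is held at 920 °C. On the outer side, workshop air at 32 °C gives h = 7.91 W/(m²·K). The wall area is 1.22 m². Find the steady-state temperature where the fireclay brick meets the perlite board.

Series thermal resistances:
R_fireclay brick = L/(kA) = 0.21/(1.13×1.22) = 0.1523 K/W
R_perlite board = L/(kA) = 0.1/(0.0472×1.22) = 1.737 K/W
R_brass = L/(kA) = 0.0017/(117×1.22) = 1.191×10^-5 K/W
R_outer film = 1/(h_o·A) = 1/(7.91×1.22) = 0.1036 K/W
R_total = 1.993 K/W;  Q = ΔT/R_total = 888/1.993 = 445.7 W
T_interface = T_inner − Q·ΣR(inner→interface) = 920 − 446×0.1523

T ≈ 852 °C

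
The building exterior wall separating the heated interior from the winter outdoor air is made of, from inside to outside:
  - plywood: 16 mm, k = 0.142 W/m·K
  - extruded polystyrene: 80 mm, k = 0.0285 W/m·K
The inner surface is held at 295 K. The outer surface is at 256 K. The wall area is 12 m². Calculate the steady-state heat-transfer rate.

Q ≈ 160 W

Model the wall as resistances in series:
R_plywood = L/(kA) = 0.016/(0.142×12) = 0.00939 K/W
R_extruded polystyrene = L/(kA) = 0.08/(0.0285×12) = 0.2339 K/W
R_total = 0.2433 K/W
Q = ΔT / R_total = 39 / 0.2433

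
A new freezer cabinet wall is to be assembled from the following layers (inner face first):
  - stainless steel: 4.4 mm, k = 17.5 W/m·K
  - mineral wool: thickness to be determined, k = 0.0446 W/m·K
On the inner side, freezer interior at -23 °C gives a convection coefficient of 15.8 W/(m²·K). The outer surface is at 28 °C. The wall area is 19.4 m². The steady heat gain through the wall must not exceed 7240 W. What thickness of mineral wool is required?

Using the resistance-network approach (series):
R_inner film = 1/(h_i·A) = 1/(15.8×19.4) = 0.003262 K/W
R_stainless steel = L/(kA) = 0.0044/(17.5×19.4) = 1.296×10^-5 K/W
Sum of the known resistances R_other = 0.003275 K/W
Required total resistance R_tot = ΔT/Q_allow = 51/7240 = 0.007044 K/W
R_mineral wool = R_tot − R_other = 0.003769 K/W
L = R·k·A = 0.003769×0.0446×19.4

L ≈ 3.26 mm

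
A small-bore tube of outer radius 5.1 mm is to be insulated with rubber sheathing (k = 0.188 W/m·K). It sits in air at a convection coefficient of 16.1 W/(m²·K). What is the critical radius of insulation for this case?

For a cylinder r_cr = k/h = 0.188/16.1
r_cr = 11.7 mm; since the bare radius (5.1 mm) is below r_cr, adding a thin layer of insulation will *increase* heat loss.

r_cr ≈ 11.7 mm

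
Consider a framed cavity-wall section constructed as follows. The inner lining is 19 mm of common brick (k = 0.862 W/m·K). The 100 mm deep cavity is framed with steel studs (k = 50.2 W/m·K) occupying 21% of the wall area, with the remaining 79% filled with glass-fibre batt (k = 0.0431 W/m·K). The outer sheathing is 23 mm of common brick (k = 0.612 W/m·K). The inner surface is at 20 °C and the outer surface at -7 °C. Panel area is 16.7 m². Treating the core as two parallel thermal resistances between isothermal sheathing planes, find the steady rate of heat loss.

Q ≈ 6530 W

Sheathing layers in series; stud and cavity paths in parallel between them.
R_inner = 0.019/(0.862×16.7) = 0.00132 K/W
R_stud  = 0.1/(50.2×0.21×16.7) = 5.68×10^-4 K/W
R_cav   = 0.1/(0.0431×0.79×16.7) = 0.1759 K/W
1/R_core = 1/R_stud + 1/R_cav → R_core = 5.662×10^-4 K/W
R_outer = 0.023/(0.612×16.7) = 0.00225 K/W
R_total = 0.004136 K/W
Q = ΔT/R_total = 27/0.004136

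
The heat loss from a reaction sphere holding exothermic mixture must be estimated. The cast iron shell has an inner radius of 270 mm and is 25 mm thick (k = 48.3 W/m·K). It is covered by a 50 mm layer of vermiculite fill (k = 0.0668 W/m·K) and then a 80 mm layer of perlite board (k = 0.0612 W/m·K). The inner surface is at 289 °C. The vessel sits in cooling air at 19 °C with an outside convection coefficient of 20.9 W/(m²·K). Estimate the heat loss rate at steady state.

Q ≈ 205 W

Radial (spherical) resistances in series:
R_cast iron shell = (1/0.27 − 1/0.295)/(4π×48.3) = 5.171×10^-4 K/W
R_vermiculite fill = (1/0.295 − 1/0.345)/(4π×0.0668) = 0.5853 K/W
R_perlite board = (1/0.345 − 1/0.425)/(4π×0.0612) = 0.7094 K/W
R_outer film = 1/(h·4πr_o²) = 1/(20.9×4π×0.425²) = 0.02108 K/W
R_total = 1.316 K/W
Q = ΔT/R_total = 270/1.316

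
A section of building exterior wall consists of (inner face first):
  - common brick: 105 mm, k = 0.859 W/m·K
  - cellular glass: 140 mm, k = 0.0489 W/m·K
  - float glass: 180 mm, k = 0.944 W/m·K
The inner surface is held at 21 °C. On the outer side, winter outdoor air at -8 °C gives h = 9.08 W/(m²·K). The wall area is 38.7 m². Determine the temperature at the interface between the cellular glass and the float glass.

T ≈ -5.35 °C

Treating each layer as a thermal resistance in series:
R_common brick = L/(kA) = 0.105/(0.859×38.7) = 0.003159 K/W
R_cellular glass = L/(kA) = 0.14/(0.0489×38.7) = 0.07398 K/W
R_float glass = L/(kA) = 0.18/(0.944×38.7) = 0.004927 K/W
R_outer film = 1/(h_o·A) = 1/(9.08×38.7) = 0.002846 K/W
R_total = 0.08491 K/W;  Q = ΔT/R_total = 29/0.08491 = 341.5 W
T_interface = T_inner − Q·ΣR(inner→interface) = 21 − 342×0.07714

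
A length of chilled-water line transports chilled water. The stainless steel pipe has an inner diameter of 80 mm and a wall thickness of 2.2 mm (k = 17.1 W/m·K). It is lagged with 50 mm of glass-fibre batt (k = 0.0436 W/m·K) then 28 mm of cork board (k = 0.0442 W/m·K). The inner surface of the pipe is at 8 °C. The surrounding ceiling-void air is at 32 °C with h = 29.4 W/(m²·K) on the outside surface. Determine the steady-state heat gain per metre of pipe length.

For a radial system each layer contributes R = ln(r_out/r_in)/(2πkL); films add R = 1/(hA).
R_stainless steel pipe wall = ln(42.2/40)/(2π×17.1×1) = 4.983×10^-4 K/W
R_glass-fibre batt = ln(92.2/42.2)/(2π×0.0436×1) = 2.853 K/W
R_cork board = ln(120.2/92.2)/(2π×0.0442×1) = 0.9549 K/W
R_outer film = 1/(h_o·2πr_oL) = 1/(29.4×2π×0.1202×1) = 0.04504 K/W
R_total = 3.853 K/W
Q = ΔT/R_total = 24/3.853

q′ ≈ 6.23 W/m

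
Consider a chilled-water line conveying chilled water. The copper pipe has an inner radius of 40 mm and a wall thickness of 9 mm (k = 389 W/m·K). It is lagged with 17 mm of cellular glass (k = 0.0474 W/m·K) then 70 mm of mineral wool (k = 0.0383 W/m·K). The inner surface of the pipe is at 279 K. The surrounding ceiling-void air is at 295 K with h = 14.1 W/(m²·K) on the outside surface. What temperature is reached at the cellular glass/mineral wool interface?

Cylindrical conduction, so R = ln(r₂/r₁)/(2πkL) per layer, in series:
R_copper pipe wall = ln(49/40)/(2π×389×1) = 8.303×10^-5 K/W
R_cellular glass = ln(66/49)/(2π×0.0474×1) = 1 K/W
R_mineral wool = ln(136/66)/(2π×0.0383×1) = 3.004 K/W
R_outer film = 1/(h_o·2πr_oL) = 1/(14.1×2π×0.136×1) = 0.083 K/W
R_total = 4.088 K/W
Q = ΔT/R_total = 16/4.088
Q = 3.91 W/m
T_interface = T_inner + Q·ΣR(inner→interface) = 279 + 3.91×1

T ≈ 283 K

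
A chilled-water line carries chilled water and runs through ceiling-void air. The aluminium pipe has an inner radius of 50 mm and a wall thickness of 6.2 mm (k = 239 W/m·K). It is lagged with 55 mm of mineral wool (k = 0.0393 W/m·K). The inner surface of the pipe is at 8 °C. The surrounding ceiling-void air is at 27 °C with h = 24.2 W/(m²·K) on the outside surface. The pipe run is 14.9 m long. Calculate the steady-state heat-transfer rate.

Per-layer cylindrical resistances, series-summed:
R_aluminium pipe wall = ln(56.2/50)/(2π×239×14.9) = 5.224×10^-6 K/W
R_mineral wool = ln(111.2/56.2)/(2π×0.0393×14.9) = 0.1855 K/W
R_outer film = 1/(h_o·2πr_oL) = 1/(24.2×2π×0.1112×14.9) = 0.003969 K/W
R_total = 0.1895 K/W
Q = ΔT/R_total = 19/0.1895

Q ≈ 100 W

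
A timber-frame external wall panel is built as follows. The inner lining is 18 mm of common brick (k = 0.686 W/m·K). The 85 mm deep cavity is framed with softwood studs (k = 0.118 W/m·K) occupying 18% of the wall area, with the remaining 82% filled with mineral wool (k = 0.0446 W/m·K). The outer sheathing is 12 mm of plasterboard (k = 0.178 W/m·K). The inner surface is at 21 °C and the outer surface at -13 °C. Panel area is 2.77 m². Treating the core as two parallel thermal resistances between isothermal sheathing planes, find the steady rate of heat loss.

Sheathing layers in series; stud and cavity paths in parallel between them.
R_inner = 0.018/(0.686×2.77) = 0.009473 K/W
R_stud  = 0.085/(0.118×0.18×2.77) = 1.445 K/W
R_cav   = 0.085/(0.0446×0.82×2.77) = 0.8391 K/W
1/R_core = 1/R_stud + 1/R_cav → R_core = 0.5308 K/W
R_outer = 0.012/(0.178×2.77) = 0.02434 K/W
R_total = 0.5646 K/W
Q = ΔT/R_total = 34/0.5646

Q ≈ 60.2 W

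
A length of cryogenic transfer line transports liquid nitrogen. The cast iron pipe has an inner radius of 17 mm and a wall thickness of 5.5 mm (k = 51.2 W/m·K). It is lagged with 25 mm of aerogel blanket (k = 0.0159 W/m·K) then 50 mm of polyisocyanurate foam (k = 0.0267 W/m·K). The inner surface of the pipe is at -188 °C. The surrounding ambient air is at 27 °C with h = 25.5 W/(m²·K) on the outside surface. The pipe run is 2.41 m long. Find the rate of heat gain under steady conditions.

Q ≈ 43.8 W

For a radial system each layer contributes R = ln(r_out/r_in)/(2πkL); films add R = 1/(hA).
R_cast iron pipe wall = ln(22.5/17)/(2π×51.2×2.41) = 3.615×10^-4 K/W
R_aerogel blanket = ln(47.5/22.5)/(2π×0.0159×2.41) = 3.103 K/W
R_polyisocyanurate foam = ln(97.5/47.5)/(2π×0.0267×2.41) = 1.779 K/W
R_outer film = 1/(h_o·2πr_oL) = 1/(25.5×2π×0.0975×2.41) = 0.02656 K/W
R_total = 4.909 K/W
Q = ΔT/R_total = 215/4.909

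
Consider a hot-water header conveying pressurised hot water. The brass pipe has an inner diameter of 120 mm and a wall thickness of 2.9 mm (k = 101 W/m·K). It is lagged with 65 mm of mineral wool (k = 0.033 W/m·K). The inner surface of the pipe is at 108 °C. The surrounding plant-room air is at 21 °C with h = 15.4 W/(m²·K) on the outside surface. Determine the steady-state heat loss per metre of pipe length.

q′ ≈ 24.8 W/m

Cylindrical conduction, so R = ln(r₂/r₁)/(2πkL) per layer, in series:
R_brass pipe wall = ln(62.9/60)/(2π×101×1) = 7.438×10^-5 K/W
R_mineral wool = ln(127.9/62.9)/(2π×0.033×1) = 3.423 K/W
R_outer film = 1/(h_o·2πr_oL) = 1/(15.4×2π×0.1279×1) = 0.0808 K/W
R_total = 3.504 K/W
Q = ΔT/R_total = 87/3.504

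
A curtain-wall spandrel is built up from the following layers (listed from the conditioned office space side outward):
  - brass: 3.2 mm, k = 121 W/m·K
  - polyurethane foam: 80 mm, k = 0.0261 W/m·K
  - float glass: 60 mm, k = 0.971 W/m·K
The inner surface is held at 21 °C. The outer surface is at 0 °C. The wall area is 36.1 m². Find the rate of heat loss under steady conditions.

Model the wall as resistances in series:
R_brass = L/(kA) = 0.0032/(121×36.1) = 7.326×10^-7 K/W
R_polyurethane foam = L/(kA) = 0.08/(0.0261×36.1) = 0.08491 K/W
R_float glass = L/(kA) = 0.06/(0.971×36.1) = 0.001712 K/W
R_total = 0.08662 K/W
Q = ΔT / R_total = 21 / 0.08662

Q ≈ 242 W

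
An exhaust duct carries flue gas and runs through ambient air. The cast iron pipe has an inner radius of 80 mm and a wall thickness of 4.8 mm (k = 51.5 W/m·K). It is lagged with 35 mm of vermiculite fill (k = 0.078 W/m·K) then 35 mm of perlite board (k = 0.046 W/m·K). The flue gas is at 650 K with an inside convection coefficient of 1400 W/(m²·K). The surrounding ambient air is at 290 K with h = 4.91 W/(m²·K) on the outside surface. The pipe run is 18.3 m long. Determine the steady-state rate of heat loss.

Q ≈ 3650 W

Cylindrical conduction, so R = ln(r₂/r₁)/(2πkL) per layer, in series:
R_inner film = 1/(h_i·2πr₁L) = 1/(1400×2π×0.08×18.3) = 7.765×10^-5 K/W
R_cast iron pipe wall = ln(84.8/80)/(2π×51.5×18.3) = 9.84×10^-6 K/W
R_vermiculite fill = ln(119.8/84.8)/(2π×0.078×18.3) = 0.03853 K/W
R_perlite board = ln(154.8/119.8)/(2π×0.046×18.3) = 0.04846 K/W
R_outer film = 1/(h_o·2πr_oL) = 1/(4.91×2π×0.1548×18.3) = 0.01144 K/W
R_total = 0.09852 K/W
Q = ΔT/R_total = 360/0.09852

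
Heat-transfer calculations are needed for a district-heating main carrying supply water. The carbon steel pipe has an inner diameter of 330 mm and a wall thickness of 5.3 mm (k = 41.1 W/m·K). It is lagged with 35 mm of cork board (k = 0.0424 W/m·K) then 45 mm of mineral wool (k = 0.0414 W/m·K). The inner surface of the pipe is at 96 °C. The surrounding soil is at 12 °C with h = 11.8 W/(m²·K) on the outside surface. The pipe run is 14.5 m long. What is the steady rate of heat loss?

Cylindrical conduction, so R = ln(r₂/r₁)/(2πkL) per layer, in series:
R_carbon steel pipe wall = ln(170.3/165)/(2π×41.1×14.5) = 8.443×10^-6 K/W
R_cork board = ln(205.3/170.3)/(2π×0.0424×14.5) = 0.04839 K/W
R_mineral wool = ln(250.3/205.3)/(2π×0.0414×14.5) = 0.05254 K/W
R_outer film = 1/(h_o·2πr_oL) = 1/(11.8×2π×0.2503×14.5) = 0.003716 K/W
R_total = 0.1047 K/W
Q = ΔT/R_total = 84/0.1047

Q ≈ 803 W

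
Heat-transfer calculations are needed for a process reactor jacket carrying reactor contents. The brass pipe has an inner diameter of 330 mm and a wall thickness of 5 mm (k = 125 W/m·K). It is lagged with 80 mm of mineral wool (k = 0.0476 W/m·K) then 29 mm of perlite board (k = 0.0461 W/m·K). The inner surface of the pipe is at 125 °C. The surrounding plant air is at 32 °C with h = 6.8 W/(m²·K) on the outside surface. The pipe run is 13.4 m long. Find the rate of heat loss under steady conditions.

Q ≈ 711 W

Treating each annulus and film as a series resistance:
R_brass pipe wall = ln(170/165)/(2π×125×13.4) = 2.837×10^-6 K/W
R_mineral wool = ln(250/170)/(2π×0.0476×13.4) = 0.09623 K/W
R_perlite board = ln(279/250)/(2π×0.0461×13.4) = 0.02828 K/W
R_outer film = 1/(h_o·2πr_oL) = 1/(6.8×2π×0.279×13.4) = 0.00626 K/W
R_total = 0.1308 K/W
Q = ΔT/R_total = 93/0.1308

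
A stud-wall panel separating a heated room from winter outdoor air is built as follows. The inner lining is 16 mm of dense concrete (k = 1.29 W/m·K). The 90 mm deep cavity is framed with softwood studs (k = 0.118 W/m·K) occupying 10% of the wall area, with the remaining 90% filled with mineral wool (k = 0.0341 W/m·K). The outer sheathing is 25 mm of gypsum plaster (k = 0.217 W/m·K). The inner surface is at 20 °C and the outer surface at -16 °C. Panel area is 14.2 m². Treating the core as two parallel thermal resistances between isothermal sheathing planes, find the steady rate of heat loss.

Sheathing layers in series; stud and cavity paths in parallel between them.
R_inner = 0.016/(1.29×14.2) = 8.735×10^-4 K/W
R_stud  = 0.09/(0.118×0.1×14.2) = 0.5371 K/W
R_cav   = 0.09/(0.0341×0.9×14.2) = 0.2065 K/W
1/R_core = 1/R_stud + 1/R_cav → R_core = 0.1492 K/W
R_outer = 0.025/(0.217×14.2) = 0.008113 K/W
R_total = 0.1582 K/W
Q = ΔT/R_total = 36/0.1582

Q ≈ 228 W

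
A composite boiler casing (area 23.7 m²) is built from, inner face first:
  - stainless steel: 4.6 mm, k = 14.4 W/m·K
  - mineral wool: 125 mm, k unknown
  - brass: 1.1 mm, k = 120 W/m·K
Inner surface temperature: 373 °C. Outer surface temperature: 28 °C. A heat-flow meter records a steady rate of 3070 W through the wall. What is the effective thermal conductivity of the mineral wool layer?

Using the resistance-network approach (series):
R_stainless steel = L/(kA) = 0.0046/(14.4×23.7) = 1.348×10^-5 K/W
R_brass = L/(kA) = 0.0011/(120×23.7) = 3.868×10^-7 K/W
Sum of known resistances R_other = 1.387×10^-5 K/W
Total R = ΔT/Q = 345/3070 = 0.1124 K/W
R_mineral wool = R_total − R_other = 0.1124 K/W
k = L/(R·A) = 0.125/(0.1124×23.7)

k ≈ 0.0469 W/(m·K)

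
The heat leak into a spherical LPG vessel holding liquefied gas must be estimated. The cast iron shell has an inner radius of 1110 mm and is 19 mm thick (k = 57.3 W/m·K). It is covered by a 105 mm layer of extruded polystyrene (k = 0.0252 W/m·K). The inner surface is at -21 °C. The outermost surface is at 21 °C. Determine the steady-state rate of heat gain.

Each spherical layer contributes R = (1/r_i − 1/r_o)/(4πk):
R_cast iron shell = (1/1.11 − 1/1.129)/(4π×57.3) = 2.106×10^-5 K/W
R_extruded polystyrene = (1/1.129 − 1/1.234)/(4π×0.0252) = 0.238 K/W
R_total = 0.238 K/W
Q = ΔT/R_total = 42/0.238

Q ≈ 176 W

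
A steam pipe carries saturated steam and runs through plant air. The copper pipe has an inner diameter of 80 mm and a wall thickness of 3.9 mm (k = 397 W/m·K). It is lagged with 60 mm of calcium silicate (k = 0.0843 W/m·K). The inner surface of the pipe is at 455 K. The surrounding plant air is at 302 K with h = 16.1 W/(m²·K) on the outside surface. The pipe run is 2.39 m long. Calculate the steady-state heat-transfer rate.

Radial resistances (cylindrical: R_cond = ln(r_o/r_i)/(2πkL), R_conv = 1/(h·2πrL)):
R_copper pipe wall = ln(43.9/40)/(2π×397×2.39) = 1.561×10^-5 K/W
R_calcium silicate = ln(103.9/43.9)/(2π×0.0843×2.39) = 0.6805 K/W
R_outer film = 1/(h_o·2πr_oL) = 1/(16.1×2π×0.1039×2.39) = 0.03981 K/W
R_total = 0.7204 K/W
Q = ΔT/R_total = 153/0.7204

Q ≈ 212 W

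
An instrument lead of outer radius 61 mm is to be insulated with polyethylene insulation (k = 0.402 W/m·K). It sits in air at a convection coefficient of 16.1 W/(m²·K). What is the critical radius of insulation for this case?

r_cr ≈ 25 mm

For a cylinder r_cr = k/h = 0.402/16.1
r_cr = 25 mm; since the bare radius (61 mm) is above r_cr, any added insulation will reduce heat loss.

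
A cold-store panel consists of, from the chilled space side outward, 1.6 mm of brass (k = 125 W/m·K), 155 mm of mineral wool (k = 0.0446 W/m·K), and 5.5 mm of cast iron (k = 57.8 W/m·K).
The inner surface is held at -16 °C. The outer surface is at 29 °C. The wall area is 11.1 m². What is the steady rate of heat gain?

Treating each layer as a thermal resistance in series:
R_brass = L/(kA) = 0.0016/(125×11.1) = 1.153×10^-6 K/W
R_mineral wool = L/(kA) = 0.155/(0.0446×11.1) = 0.3131 K/W
R_cast iron = L/(kA) = 0.0055/(57.8×11.1) = 8.573×10^-6 K/W
R_total = 0.3131 K/W
Q = ΔT / R_total = 45 / 0.3131

Q ≈ 144 W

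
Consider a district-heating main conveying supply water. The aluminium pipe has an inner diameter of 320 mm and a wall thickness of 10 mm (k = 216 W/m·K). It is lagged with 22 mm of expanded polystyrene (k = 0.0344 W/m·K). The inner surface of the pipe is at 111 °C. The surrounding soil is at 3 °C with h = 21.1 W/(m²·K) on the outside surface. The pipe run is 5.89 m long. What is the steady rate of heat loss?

Radial resistances (cylindrical: R_cond = ln(r_o/r_i)/(2πkL), R_conv = 1/(h·2πrL)):
R_aluminium pipe wall = ln(170/160)/(2π×216×5.89) = 7.584×10^-6 K/W
R_expanded polystyrene = ln(192/170)/(2π×0.0344×5.89) = 0.09559 K/W
R_outer film = 1/(h_o·2πr_oL) = 1/(21.1×2π×0.192×5.89) = 0.00667 K/W
R_total = 0.1023 K/W
Q = ΔT/R_total = 108/0.1023

Q ≈ 1060 W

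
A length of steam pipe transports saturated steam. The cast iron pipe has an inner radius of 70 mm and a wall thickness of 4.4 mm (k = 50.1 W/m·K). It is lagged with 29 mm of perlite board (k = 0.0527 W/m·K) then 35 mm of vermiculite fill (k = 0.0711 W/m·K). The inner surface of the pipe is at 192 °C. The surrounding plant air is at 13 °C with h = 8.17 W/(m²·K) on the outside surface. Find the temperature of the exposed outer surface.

Cylindrical conduction, so R = ln(r₂/r₁)/(2πkL) per layer, in series:
R_cast iron pipe wall = ln(74.4/70)/(2π×50.1×1) = 1.937×10^-4 K/W
R_perlite board = ln(103.4/74.4)/(2π×0.0527×1) = 0.994 K/W
R_vermiculite fill = ln(138.4/103.4)/(2π×0.0711×1) = 0.6526 K/W
R_outer film = 1/(h_o·2πr_oL) = 1/(8.17×2π×0.1384×1) = 0.1408 K/W
R_total = 1.788 K/W
Q = ΔT/R_total = 179/1.788
Q = 100 W/m
T_interface = T_inner − Q·ΣR(inner→interface) = 192 − 100×1.647

T ≈ 27.1 °C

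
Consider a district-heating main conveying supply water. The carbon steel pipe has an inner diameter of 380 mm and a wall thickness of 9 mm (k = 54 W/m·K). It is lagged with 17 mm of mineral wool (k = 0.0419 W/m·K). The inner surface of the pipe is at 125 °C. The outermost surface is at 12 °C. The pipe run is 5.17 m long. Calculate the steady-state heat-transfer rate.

Treating each annulus and film as a series resistance:
R_carbon steel pipe wall = ln(199/190)/(2π×54×5.17) = 2.638×10^-5 K/W
R_mineral wool = ln(216/199)/(2π×0.0419×5.17) = 0.06023 K/W
R_total = 0.06025 K/W
Q = ΔT/R_total = 113/0.06025

Q ≈ 1880 W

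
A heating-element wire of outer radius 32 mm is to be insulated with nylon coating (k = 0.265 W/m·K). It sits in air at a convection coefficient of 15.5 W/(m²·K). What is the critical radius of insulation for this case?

r_cr ≈ 17.1 mm

For a cylinder r_cr = k/h = 0.265/15.5
r_cr = 17.1 mm; since the bare radius (32 mm) is above r_cr, any added insulation will reduce heat loss.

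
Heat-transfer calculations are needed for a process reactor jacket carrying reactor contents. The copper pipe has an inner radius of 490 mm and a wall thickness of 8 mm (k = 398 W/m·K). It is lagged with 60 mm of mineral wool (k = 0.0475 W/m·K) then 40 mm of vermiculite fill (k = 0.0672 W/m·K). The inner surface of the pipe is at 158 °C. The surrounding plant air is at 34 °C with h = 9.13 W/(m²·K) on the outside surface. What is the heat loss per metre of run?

Radial resistances (cylindrical: R_cond = ln(r_o/r_i)/(2πkL), R_conv = 1/(h·2πrL)):
R_copper pipe wall = ln(498/490)/(2π×398×1) = 6.476×10^-6 K/W
R_mineral wool = ln(558/498)/(2π×0.0475×1) = 0.3812 K/W
R_vermiculite fill = ln(598/558)/(2π×0.0672×1) = 0.164 K/W
R_outer film = 1/(h_o·2πr_oL) = 1/(9.13×2π×0.598×1) = 0.02915 K/W
R_total = 0.5743 K/W
Q = ΔT/R_total = 124/0.5743

q′ ≈ 216 W/m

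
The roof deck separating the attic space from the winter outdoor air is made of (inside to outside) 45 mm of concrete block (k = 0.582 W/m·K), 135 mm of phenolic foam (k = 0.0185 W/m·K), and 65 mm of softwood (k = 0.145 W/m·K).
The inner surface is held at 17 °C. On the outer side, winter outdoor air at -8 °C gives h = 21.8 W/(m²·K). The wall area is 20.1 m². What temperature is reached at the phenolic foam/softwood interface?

T ≈ -6.43 °C

Treating each layer as a thermal resistance in series:
R_concrete block = L/(kA) = 0.045/(0.582×20.1) = 0.003847 K/W
R_phenolic foam = L/(kA) = 0.135/(0.0185×20.1) = 0.363 K/W
R_softwood = L/(kA) = 0.065/(0.145×20.1) = 0.0223 K/W
R_outer film = 1/(h_o·A) = 1/(21.8×20.1) = 0.002282 K/W
R_total = 0.3915 K/W;  Q = ΔT/R_total = 25/0.3915 = 63.86 W
T_interface = T_inner − Q·ΣR(inner→interface) = 17 − 63.9×0.3669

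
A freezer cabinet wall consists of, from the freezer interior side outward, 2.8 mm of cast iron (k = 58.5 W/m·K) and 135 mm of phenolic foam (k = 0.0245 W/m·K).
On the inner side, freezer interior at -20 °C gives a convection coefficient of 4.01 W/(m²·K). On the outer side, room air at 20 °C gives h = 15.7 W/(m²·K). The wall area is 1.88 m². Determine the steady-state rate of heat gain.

Using the resistance-network approach (series):
R_inner film = 1/(h_i·A) = 1/(4.01×1.88) = 0.1326 K/W
R_cast iron = L/(kA) = 0.0028/(58.5×1.88) = 2.546×10^-5 K/W
R_phenolic foam = L/(kA) = 0.135/(0.0245×1.88) = 2.931 K/W
R_outer film = 1/(h_o·A) = 1/(15.7×1.88) = 0.03388 K/W
R_total = 3.098 K/W
Q = ΔT / R_total = 40 / 3.098

Q ≈ 12.9 W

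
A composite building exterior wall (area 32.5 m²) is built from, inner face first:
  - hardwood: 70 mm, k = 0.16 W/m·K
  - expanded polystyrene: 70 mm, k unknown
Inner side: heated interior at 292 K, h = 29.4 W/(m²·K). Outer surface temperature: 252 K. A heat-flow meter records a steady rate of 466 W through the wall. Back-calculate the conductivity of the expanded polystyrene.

Treating each layer as a thermal resistance in series:
R_inner film = 1/(h_i·A) = 1/(29.4×32.5) = 0.001047 K/W
R_hardwood = L/(kA) = 0.07/(0.16×32.5) = 0.01346 K/W
Sum of known resistances R_other = 0.01451 K/W
Total R = ΔT/Q = 40/466 = 0.08584 K/W
R_expanded polystyrene = R_total − R_other = 0.07133 K/W
k = L/(R·A) = 0.07/(0.07133×32.5)

k ≈ 0.0302 W/(m·K)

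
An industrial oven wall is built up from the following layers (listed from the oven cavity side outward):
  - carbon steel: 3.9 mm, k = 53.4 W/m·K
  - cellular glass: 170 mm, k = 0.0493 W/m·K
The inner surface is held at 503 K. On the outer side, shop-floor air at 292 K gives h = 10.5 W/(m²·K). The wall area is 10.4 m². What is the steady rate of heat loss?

Treating each layer as a thermal resistance in series:
R_carbon steel = L/(kA) = 0.0039/(53.4×10.4) = 7.022×10^-6 K/W
R_cellular glass = L/(kA) = 0.17/(0.0493×10.4) = 0.3316 K/W
R_outer film = 1/(h_o·A) = 1/(10.5×10.4) = 0.009158 K/W
R_total = 0.3407 K/W
Q = ΔT / R_total = 211 / 0.3407

Q ≈ 619 W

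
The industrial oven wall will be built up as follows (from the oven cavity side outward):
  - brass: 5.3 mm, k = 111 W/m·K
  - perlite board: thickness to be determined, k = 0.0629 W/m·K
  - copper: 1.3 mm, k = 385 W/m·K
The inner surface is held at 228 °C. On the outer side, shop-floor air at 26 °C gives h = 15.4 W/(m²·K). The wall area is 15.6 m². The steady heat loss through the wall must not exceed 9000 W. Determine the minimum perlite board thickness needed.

Thermal resistances in series:
R_brass = L/(kA) = 0.0053/(111×15.6) = 3.061×10^-6 K/W
R_copper = L/(kA) = 0.0013/(385×15.6) = 2.165×10^-7 K/W
R_outer film = 1/(h_o·A) = 1/(15.4×15.6) = 0.004163 K/W
Sum of the known resistances R_other = 0.004166 K/W
Required total resistance R_tot = ΔT/Q_allow = 202/9000 = 0.02244 K/W
R_perlite board = R_tot − R_other = 0.01828 K/W
L = R·k·A = 0.01828×0.0629×15.6

L ≈ 17.9 mm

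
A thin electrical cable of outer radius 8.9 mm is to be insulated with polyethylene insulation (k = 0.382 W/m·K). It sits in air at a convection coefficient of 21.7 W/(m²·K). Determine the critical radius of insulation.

For a cylinder r_cr = k/h = 0.382/21.7
r_cr = 17.6 mm; since the bare radius (8.9 mm) is below r_cr, adding a thin layer of insulation will *increase* heat loss.

r_cr ≈ 17.6 mm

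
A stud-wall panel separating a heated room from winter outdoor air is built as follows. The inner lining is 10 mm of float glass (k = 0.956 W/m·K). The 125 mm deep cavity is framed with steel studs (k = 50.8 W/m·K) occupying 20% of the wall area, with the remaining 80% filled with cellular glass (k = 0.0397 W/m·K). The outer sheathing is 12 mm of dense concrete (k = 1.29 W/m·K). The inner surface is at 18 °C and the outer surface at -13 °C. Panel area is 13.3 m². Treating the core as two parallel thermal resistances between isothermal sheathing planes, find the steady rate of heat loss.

Q ≈ 12900 W

Sheathing layers in series; stud and cavity paths in parallel between them.
R_inner = 0.01/(0.956×13.3) = 7.865×10^-4 K/W
R_stud  = 0.125/(50.8×0.2×13.3) = 9.25×10^-4 K/W
R_cav   = 0.125/(0.0397×0.8×13.3) = 0.2959 K/W
1/R_core = 1/R_stud + 1/R_cav → R_core = 9.222×10^-4 K/W
R_outer = 0.012/(1.29×13.3) = 6.994×10^-4 K/W
R_total = 0.002408 K/W
Q = ΔT/R_total = 31/0.002408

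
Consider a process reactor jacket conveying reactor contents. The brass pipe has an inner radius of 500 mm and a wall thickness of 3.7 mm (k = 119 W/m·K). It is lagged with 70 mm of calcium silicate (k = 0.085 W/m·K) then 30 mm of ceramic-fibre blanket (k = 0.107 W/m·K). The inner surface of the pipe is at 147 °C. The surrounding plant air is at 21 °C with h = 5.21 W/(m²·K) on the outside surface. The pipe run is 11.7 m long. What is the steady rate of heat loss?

Cylindrical conduction, so R = ln(r₂/r₁)/(2πkL) per layer, in series:
R_brass pipe wall = ln(503.7/500)/(2π×119×11.7) = 8.428×10^-7 K/W
R_calcium silicate = ln(573.7/503.7)/(2π×0.085×11.7) = 0.02082 K/W
R_ceramic-fibre blanket = ln(603.7/573.7)/(2π×0.107×11.7) = 0.00648 K/W
R_outer film = 1/(h_o·2πr_oL) = 1/(5.21×2π×0.6037×11.7) = 0.004325 K/W
R_total = 0.03163 K/W
Q = ΔT/R_total = 126/0.03163

Q ≈ 3980 W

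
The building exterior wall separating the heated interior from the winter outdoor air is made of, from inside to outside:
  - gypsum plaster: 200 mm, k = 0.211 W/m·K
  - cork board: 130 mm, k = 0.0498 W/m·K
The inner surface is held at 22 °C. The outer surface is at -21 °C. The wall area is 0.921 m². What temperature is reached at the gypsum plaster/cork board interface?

Using the resistance-network approach (series):
R_gypsum plaster = L/(kA) = 0.2/(0.211×0.921) = 1.029 K/W
R_cork board = L/(kA) = 0.13/(0.0498×0.921) = 2.834 K/W
R_total = 3.864 K/W;  Q = ΔT/R_total = 43/3.864 = 11.13 W
T_interface = T_inner − Q·ΣR(inner→interface) = 22 − 11.1×1.029

T ≈ 10.5 °C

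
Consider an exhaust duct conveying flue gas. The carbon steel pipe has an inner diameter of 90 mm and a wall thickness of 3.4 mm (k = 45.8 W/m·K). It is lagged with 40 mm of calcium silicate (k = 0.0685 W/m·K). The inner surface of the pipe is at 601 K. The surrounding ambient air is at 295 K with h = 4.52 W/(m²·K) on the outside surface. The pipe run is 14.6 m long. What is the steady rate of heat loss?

Q ≈ 2480 W

For a radial system each layer contributes R = ln(r_out/r_in)/(2πkL); films add R = 1/(hA).
R_carbon steel pipe wall = ln(48.4/45)/(2π×45.8×14.6) = 1.734×10^-5 K/W
R_calcium silicate = ln(88.4/48.4)/(2π×0.0685×14.6) = 0.09586 K/W
R_outer film = 1/(h_o·2πr_oL) = 1/(4.52×2π×0.0884×14.6) = 0.02728 K/W
R_total = 0.1232 K/W
Q = ΔT/R_total = 306/0.1232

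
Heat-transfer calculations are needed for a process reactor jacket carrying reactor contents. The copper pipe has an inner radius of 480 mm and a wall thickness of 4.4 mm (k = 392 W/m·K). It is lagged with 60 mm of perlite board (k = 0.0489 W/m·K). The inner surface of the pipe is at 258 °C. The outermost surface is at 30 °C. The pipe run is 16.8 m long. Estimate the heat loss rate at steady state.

Per-layer cylindrical resistances, series-summed:
R_copper pipe wall = ln(484.4/480)/(2π×392×16.8) = 2.205×10^-7 K/W
R_perlite board = ln(544.4/484.4)/(2π×0.0489×16.8) = 0.02262 K/W
R_total = 0.02262 K/W
Q = ΔT/R_total = 228/0.02262

Q ≈ 10100 W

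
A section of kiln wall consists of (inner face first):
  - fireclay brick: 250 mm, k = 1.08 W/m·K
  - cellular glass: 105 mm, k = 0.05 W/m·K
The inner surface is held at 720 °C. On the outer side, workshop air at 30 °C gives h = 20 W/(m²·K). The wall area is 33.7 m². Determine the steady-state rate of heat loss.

Series thermal resistances:
R_fireclay brick = L/(kA) = 0.25/(1.08×33.7) = 0.006869 K/W
R_cellular glass = L/(kA) = 0.105/(0.05×33.7) = 0.06231 K/W
R_outer film = 1/(h_o·A) = 1/(20×33.7) = 0.001484 K/W
R_total = 0.07067 K/W
Q = ΔT / R_total = 690 / 0.07067

Q ≈ 9760 W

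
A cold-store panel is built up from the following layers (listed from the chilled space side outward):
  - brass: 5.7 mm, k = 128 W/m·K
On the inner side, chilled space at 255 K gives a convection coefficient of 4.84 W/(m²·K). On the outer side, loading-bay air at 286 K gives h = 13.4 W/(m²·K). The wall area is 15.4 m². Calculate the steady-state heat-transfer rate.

Thermal resistances in series:
R_inner film = 1/(h_i·A) = 1/(4.84×15.4) = 0.01342 K/W
R_brass = L/(kA) = 0.0057/(128×15.4) = 2.892×10^-6 K/W
R_outer film = 1/(h_o·A) = 1/(13.4×15.4) = 0.004846 K/W
R_total = 0.01827 K/W
Q = ΔT / R_total = 31 / 0.01827

Q ≈ 1700 W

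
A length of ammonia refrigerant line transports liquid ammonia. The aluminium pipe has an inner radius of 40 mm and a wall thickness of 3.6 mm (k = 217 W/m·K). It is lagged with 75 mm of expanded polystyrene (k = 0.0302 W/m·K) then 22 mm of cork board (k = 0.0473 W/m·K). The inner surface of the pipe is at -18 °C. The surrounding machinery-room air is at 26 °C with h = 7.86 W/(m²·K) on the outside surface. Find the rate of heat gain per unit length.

Radial resistances (cylindrical: R_cond = ln(r_o/r_i)/(2πkL), R_conv = 1/(h·2πrL)):
R_aluminium pipe wall = ln(43.6/40)/(2π×217×1) = 6.321×10^-5 K/W
R_expanded polystyrene = ln(118.6/43.6)/(2π×0.0302×1) = 5.274 K/W
R_cork board = ln(140.6/118.6)/(2π×0.0473×1) = 0.5726 K/W
R_outer film = 1/(h_o·2πr_oL) = 1/(7.86×2π×0.1406×1) = 0.144 K/W
R_total = 5.99 K/W
Q = ΔT/R_total = 44/5.99

q′ ≈ 7.35 W/m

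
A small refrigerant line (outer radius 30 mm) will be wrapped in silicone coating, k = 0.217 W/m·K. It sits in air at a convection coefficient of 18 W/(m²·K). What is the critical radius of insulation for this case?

For a cylinder r_cr = k/h = 0.217/18
r_cr = 12.1 mm; since the bare radius (30 mm) is above r_cr, any added insulation will reduce heat loss.

r_cr ≈ 12.1 mm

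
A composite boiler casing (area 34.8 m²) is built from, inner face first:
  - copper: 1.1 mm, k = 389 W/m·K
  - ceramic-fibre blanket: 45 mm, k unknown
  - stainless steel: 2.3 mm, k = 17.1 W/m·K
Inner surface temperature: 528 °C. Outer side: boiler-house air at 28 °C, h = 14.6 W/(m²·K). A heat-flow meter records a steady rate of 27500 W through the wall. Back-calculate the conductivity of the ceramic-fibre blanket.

Treating each layer as a thermal resistance in series:
R_copper = L/(kA) = 0.0011/(389×34.8) = 8.126×10^-8 K/W
R_stainless steel = L/(kA) = 0.0023/(17.1×34.8) = 3.865×10^-6 K/W
R_outer film = 1/(h_o·A) = 1/(14.6×34.8) = 0.001968 K/W
Sum of known resistances R_other = 0.001972 K/W
Total R = ΔT/Q = 500/27500 = 0.01818 K/W
R_ceramic-fibre blanket = R_total − R_other = 0.01621 K/W
k = L/(R·A) = 0.045/(0.01621×34.8)

k ≈ 0.0798 W/(m·K)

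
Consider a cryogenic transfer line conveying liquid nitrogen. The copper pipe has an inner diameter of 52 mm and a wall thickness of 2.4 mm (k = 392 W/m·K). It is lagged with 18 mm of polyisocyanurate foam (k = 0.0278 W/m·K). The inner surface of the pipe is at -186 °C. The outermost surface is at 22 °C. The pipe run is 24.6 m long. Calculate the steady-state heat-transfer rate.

Treating each annulus and film as a series resistance:
R_copper pipe wall = ln(28.4/26)/(2π×392×24.6) = 1.457×10^-6 K/W
R_polyisocyanurate foam = ln(46.4/28.4)/(2π×0.0278×24.6) = 0.1142 K/W
R_total = 0.1142 K/W
Q = ΔT/R_total = 208/0.1142

Q ≈ 1820 W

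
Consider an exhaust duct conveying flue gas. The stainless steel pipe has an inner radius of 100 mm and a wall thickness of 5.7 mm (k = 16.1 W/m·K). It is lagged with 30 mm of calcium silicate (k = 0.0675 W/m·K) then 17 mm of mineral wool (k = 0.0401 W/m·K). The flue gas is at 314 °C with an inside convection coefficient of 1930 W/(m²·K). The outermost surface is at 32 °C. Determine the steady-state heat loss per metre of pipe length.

q′ ≈ 266 W/m

Radial resistances (cylindrical: R_cond = ln(r_o/r_i)/(2πkL), R_conv = 1/(h·2πrL)):
R_inner film = 1/(h_i·2πr₁L) = 1/(1930×2π×0.1×1) = 8.246×10^-4 K/W
R_stainless steel pipe wall = ln(105.7/100)/(2π×16.1×1) = 5.48×10^-4 K/W
R_calcium silicate = ln(135.7/105.7)/(2π×0.0675×1) = 0.5891 K/W
R_mineral wool = ln(152.7/135.7)/(2π×0.0401×1) = 0.4684 K/W
R_total = 1.059 K/W
Q = ΔT/R_total = 282/1.059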